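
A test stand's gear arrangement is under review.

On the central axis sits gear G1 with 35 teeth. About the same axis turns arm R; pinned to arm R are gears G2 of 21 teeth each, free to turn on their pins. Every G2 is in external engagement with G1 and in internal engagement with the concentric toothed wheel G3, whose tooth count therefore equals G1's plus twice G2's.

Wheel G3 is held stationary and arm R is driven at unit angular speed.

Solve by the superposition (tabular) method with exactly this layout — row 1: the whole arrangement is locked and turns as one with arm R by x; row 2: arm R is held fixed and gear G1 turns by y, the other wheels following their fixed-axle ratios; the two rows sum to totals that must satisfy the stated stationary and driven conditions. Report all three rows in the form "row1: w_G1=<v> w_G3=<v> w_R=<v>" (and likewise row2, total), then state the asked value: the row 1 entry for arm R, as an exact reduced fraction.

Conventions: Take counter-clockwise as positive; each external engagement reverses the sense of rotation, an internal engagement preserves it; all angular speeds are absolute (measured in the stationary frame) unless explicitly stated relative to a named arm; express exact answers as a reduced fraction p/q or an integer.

recognized (axles ride arm R): planetary set, 35/21/77 teeth
row 1 — lock + rotate with arm: ω_sun = ω_ring = ω_arm = x
superposition row 2 [arm held]: sun y, ring −(35/77)·y, arm 0
boundary: total ω_ring = x − (35/77)·y = 0 and total ω_arm = x = 1  ⇒  y = 11/5, x = 1
row 2 ring = −(35/77)·11/5 = -1
totals (row 1 + row 2): sun 1 + 11/5 = 16/5, ring 1 + (-1) = 0, arm 1 + 0 = 1
asked cell (row1, arm) = 1

row1: w_G1=1 w_G3=1 w_R=1
row2: w_G1=11/5 w_G3=-1 w_R=0
total: w_G1=16/5 w_G3=0 w_R=1
asked value: 1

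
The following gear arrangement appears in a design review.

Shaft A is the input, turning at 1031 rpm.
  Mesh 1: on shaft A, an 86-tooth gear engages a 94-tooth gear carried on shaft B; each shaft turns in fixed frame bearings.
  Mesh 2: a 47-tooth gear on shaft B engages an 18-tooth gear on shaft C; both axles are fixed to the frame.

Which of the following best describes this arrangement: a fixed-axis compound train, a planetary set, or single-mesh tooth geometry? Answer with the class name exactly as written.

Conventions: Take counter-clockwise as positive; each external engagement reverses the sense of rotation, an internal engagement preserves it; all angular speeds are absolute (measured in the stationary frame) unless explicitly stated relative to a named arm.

class = fixed-axis compound train [2 meshes; 2 ratios multiply, 2 sense flips]
classification: fixed-axis compound train

fixed-axis compound train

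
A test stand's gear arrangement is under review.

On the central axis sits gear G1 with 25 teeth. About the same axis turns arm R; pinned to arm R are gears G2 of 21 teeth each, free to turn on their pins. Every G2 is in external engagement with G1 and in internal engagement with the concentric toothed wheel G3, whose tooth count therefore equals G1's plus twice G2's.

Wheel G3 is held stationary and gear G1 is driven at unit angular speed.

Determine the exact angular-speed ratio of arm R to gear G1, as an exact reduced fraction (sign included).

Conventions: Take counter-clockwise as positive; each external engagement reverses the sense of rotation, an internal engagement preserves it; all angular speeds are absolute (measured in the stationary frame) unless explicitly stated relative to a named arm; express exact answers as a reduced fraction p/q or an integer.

topology: planetary set — G1 25T / G2 21T / G3 67T, arm = carrier (Willis)
ring teeth: 25 + 2·21 = 67
25(ω_sun−ω_arm) = −67(ω_ring−ω_arm),  ω_ring = 0, ω_sun = 1
25(1−ω_arm) = −67(0−ω_arm)  ⇒  92·ω_arm = 25  ⇒  ω_arm = 25/92
ω_out/ω_in = 25/92

25/92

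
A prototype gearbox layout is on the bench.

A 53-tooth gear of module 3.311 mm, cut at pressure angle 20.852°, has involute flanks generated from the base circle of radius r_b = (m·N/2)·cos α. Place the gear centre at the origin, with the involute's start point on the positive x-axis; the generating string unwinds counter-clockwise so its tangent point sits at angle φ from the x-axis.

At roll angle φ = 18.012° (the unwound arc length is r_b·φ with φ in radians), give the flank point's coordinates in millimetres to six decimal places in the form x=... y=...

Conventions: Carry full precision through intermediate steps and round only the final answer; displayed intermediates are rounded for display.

class = single-mesh tooth geometry [base-circle involute, m = 3.311, 53T]
pitch radius r_p = m·N/2 = 3.311·53/2 = 87.741500
base radius r_b = r_p·cos α = 87.741500·cos 20.852° = 81.994696
roll angle φ = 18.012° = 0.31436870 rad
x = r_b·(cos φ + φ·sin φ) = 85.946812
y = r_b·(sin φ − φ·cos φ) = 0.840784

x=85.946812 y=0.840784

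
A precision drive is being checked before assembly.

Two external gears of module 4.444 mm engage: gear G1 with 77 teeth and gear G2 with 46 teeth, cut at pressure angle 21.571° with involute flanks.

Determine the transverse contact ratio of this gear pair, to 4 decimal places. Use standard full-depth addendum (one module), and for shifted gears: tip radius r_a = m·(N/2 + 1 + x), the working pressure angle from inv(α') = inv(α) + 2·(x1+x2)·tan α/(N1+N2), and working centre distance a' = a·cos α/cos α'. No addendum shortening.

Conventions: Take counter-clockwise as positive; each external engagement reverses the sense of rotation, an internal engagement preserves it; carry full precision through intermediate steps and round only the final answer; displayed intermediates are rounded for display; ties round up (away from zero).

1.6975

single-mesh involute tooth geometry (77T engaging 46T at module 4.444)
base radii: r_b1 = 159.111037, r_b2 = 95.053347
tip radii: r_a1 = 175.538000, r_a2 = 106.656000
no profile shift: α' = α, a' = a
action lengths: √(r_a1²−r_b1²) = 74.143560, √(r_a2²−r_b2²) = 48.377305
base pitch p_b = π·m·cos α = 12.983430
CR = (74.143560 + 48.377305 − 273.306000·sin 21.57100°)/12.983430 = 1.697459
contact ratio ≈ 1.6975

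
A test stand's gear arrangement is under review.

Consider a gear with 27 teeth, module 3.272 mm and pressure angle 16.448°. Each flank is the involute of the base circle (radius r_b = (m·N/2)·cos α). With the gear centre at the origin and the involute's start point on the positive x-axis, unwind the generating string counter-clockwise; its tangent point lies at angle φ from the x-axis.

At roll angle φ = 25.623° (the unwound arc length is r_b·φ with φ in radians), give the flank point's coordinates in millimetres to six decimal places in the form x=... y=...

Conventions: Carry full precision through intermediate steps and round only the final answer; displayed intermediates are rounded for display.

recognized (one wheel, involute flank): single-mesh tooth geometry, m = 3.272, N = 27
pitch radius r_p = m·N/2 = 3.272·27/2 = 44.172000
base radius r_b = r_p·cos α = 44.172000·cos 16.448° = 42.364354
roll angle φ = 25.623° = 0.44720571 rad
x = r_b·(cos φ + φ·sin φ) = 46.391175
y = r_b·(sin φ − φ·cos φ) = 1.237915

x=46.391175 y=1.237915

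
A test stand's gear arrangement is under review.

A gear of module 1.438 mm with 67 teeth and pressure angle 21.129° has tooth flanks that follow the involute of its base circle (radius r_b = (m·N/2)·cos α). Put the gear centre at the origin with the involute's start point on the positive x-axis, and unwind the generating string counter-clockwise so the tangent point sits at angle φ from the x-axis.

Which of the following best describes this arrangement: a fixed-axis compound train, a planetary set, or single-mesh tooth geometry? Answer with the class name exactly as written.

single-mesh tooth geometry

single-mesh involute tooth geometry (67T wheel at module 1.438)
classification: single-mesh tooth geometry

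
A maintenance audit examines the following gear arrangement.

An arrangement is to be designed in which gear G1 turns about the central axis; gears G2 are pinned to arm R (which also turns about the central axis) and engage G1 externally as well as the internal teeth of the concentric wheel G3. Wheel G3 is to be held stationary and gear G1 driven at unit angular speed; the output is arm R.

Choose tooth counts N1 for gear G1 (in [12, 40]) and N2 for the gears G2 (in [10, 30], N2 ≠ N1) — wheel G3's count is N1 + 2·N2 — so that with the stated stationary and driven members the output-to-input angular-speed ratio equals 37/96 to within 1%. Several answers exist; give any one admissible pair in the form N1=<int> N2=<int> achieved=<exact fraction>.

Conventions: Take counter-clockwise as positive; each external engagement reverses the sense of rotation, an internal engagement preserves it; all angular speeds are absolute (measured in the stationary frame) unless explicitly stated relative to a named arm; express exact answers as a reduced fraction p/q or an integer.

design class (target 37/96): planetary set
Willis with ω_ring = 0: ω_arm/ω_sun = N1/(N1+N3); set equal to 37/96  ⇒  N3/N1 = 1/(37/96) − 1 = 59/37
N3 = N1 + 2·N2  ⇒  N2/N1 = (N3/N1 − 1)/2 = (59/37 − 1)/2 = 11/37
smallest multiple with N1 ≥ 12 and N2 ≥ 10: k = 1  ⇒  N1 = 1·37 = 37, N2 = 1·11 = 11 (N1 ≤ 40, N2 ≤ 30, N2 ≠ N1 ✓), N3 = 37 + 2·11 = 59
check: N1/(N1+N3) with N1 = 37, N3 = 59 gives 37/96; |achieved − target| = 0 ≤ 37/9600 ✓

N1=37 N2=11 achieved=37/96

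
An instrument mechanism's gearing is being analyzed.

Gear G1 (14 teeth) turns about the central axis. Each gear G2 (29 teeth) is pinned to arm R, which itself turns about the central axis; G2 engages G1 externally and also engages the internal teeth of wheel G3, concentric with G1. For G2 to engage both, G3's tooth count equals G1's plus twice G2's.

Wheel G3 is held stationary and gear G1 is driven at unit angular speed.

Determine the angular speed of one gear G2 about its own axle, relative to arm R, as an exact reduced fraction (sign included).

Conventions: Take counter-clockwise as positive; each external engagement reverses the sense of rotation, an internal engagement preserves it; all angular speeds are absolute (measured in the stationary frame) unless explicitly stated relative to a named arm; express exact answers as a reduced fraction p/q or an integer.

-504/1247

class = planetary set [G3 = 14+2·29 = 72; Willis about the carrier]
ring teeth: 14 + 2·29 = 72
14(ω_sun−ω_arm) = −72(ω_ring−ω_arm),  ω_ring = 0, ω_sun = 1
14(1−ω_arm) = −72(0−ω_arm)  ⇒  86·ω_arm = 14  ⇒  ω_arm = 7/43
sun–planet mesh: 14·(1−7/43) = −29·(ω_p−ω_arm)  ⇒  ω_p−ω_arm = -504/1247
exact speed ratio = -504/1247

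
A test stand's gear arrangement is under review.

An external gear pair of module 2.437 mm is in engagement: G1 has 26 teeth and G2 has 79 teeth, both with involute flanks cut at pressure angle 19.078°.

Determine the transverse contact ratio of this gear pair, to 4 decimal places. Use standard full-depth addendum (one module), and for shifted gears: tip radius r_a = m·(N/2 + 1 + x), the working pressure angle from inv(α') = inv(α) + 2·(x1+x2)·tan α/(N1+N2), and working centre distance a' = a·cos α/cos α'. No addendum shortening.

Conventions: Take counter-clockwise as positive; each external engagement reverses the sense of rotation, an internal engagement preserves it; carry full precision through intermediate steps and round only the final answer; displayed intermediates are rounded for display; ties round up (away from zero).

1.7712

recognized (one external pair, fixed centres): single-mesh tooth geometry, m = 2.437, N1 = 26, N2 = 79
base radii: r_b1 = 29.940905, r_b2 = 90.974288
tip radii: r_a1 = 34.118000, r_a2 = 98.698500
no profile shift: α' = α, a' = a
action lengths: √(r_a1²−r_b1²) = 16.357877, √(r_a2²−r_b2²) = 38.276271
base pitch p_b = π·m·cos α = 7.235548
CR = (16.357877 + 38.276271 − 127.942500·sin 19.07800°)/7.235548 = 1.771185
contact ratio ≈ 1.7712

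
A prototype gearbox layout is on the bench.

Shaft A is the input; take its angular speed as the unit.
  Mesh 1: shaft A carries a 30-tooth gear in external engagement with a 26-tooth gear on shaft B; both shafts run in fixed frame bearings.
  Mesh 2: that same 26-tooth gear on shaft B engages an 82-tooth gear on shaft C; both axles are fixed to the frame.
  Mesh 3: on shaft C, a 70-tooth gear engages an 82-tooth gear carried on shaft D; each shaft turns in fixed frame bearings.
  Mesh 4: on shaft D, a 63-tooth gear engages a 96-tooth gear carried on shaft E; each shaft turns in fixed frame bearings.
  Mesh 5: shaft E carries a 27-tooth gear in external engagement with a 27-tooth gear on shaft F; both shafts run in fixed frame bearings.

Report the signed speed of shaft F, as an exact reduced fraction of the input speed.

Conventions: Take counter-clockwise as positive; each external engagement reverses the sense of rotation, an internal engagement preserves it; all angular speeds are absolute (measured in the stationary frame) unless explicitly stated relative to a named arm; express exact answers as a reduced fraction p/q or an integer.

5-mesh fixed-axis compound train (all bearings frame-fixed)
mesh 1 [30T→26T]: |ω|/ω_in = 1×30/26 = 15/13, sense flips to −
mesh 2 [26T→82T]: |ω|/ω_in = (15/13)×26/82 = 15/41, sense flips to +
mesh 3 [70T→82T]: |ω|/ω_in = (15/41)×70/82 = 525/1681, sense flips to −
mesh 4 [63T→96T]: |ω|/ω_in = (525/1681)×63/96 = 11025/53792, sense flips to +
mesh 5 [27T→27T]: |ω|/ω_in = (11025/53792)×27/27 = 11025/53792, sense flips to −
signed output speed (× input speed) = -11025/53792

-11025/53792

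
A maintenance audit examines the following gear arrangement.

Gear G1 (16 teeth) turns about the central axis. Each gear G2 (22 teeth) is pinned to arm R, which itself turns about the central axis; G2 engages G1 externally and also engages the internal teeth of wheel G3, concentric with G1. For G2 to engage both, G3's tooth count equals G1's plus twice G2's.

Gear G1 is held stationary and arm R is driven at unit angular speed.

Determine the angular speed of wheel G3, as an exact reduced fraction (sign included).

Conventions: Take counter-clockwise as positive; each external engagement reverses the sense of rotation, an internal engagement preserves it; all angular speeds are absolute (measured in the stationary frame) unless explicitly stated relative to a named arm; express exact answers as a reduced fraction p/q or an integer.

topology: planetary set — G1 16T / G2 22T / G3 60T, arm = carrier (Willis)
ring teeth: 16 + 2·22 = 60
16(ω_sun−ω_arm) = −60(ω_ring−ω_arm),  ω_sun = 0, ω_arm = 1
ω_ring = 1 − (16/60)(0−1) = 19/15
exact speed ratio = 19/15

19/15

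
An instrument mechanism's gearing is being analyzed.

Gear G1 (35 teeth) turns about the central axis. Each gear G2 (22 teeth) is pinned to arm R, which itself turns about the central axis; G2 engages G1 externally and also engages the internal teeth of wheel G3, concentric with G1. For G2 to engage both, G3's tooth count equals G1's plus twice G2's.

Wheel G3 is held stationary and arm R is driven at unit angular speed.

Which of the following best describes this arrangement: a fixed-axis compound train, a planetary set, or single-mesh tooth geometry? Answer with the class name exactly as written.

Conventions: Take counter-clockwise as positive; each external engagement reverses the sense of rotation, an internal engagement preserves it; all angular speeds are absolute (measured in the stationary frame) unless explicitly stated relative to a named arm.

planetary set

class = planetary set [G3 = 35+2·22 = 79; Willis about the carrier]
classification: planetary set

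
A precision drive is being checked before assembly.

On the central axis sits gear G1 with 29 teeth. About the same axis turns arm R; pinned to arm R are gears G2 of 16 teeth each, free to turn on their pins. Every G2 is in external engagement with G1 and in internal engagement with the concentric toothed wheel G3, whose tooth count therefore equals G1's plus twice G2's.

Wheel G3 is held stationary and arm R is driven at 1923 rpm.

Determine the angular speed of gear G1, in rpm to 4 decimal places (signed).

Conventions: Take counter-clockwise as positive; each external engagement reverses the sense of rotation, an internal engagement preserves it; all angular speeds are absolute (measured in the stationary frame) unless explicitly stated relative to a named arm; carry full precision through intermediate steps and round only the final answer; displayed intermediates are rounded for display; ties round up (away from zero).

+5967.9310 rpm

planetary set (29T centre, 16T on arm, 61T internal) — Willis relation
normalise by the input: solve with ω_arm = 1, then scale by 1923 rpm
ring teeth: 29 + 2·16 = 61
29(ω_sun−ω_arm) = −61(ω_ring−ω_arm),  ω_ring = 0, ω_arm = 1
ω_sun = 1 − (61/29)(0−1) = 90/29
scale: ω_sun = 90/29 × 1923 rpm = +5967.9310 rpm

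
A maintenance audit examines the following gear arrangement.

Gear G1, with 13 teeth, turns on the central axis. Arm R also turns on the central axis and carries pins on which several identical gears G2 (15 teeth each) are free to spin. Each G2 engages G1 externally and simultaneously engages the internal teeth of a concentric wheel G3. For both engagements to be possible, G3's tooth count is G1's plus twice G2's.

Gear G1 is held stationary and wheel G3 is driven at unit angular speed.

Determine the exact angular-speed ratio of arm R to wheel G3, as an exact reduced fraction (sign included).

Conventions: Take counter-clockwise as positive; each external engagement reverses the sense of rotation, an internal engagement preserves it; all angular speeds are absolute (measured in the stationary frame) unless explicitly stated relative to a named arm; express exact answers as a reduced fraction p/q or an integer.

43/56

topology: planetary set — G1 13T / G2 15T / G3 43T, arm = carrier (Willis)
ring teeth: 13 + 2·15 = 43
13(ω_sun−ω_arm) = −43(ω_ring−ω_arm),  ω_sun = 0, ω_ring = 1
13(0−ω_arm) = −43(1−ω_arm)  ⇒  56·ω_arm = 43  ⇒  ω_arm = 43/56
ω_out/ω_in = 43/56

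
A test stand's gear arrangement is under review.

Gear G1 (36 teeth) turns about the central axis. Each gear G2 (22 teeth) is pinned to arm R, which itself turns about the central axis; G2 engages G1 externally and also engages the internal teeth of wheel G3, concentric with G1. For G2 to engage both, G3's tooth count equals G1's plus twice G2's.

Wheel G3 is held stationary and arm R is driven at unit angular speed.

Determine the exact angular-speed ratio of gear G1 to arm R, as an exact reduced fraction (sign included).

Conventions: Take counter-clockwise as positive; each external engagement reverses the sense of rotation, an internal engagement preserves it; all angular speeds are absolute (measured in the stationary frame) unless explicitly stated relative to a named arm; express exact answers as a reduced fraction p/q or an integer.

29/9

topology: planetary set — G1 36T / G2 22T / G3 80T, arm = carrier (Willis)
ring teeth: 36 + 2·22 = 80
36(ω_sun−ω_arm) = −80(ω_ring−ω_arm),  ω_ring = 0, ω_arm = 1
ω_sun = 1 − (80/36)(0−1) = 29/9
ω_out/ω_in = 29/9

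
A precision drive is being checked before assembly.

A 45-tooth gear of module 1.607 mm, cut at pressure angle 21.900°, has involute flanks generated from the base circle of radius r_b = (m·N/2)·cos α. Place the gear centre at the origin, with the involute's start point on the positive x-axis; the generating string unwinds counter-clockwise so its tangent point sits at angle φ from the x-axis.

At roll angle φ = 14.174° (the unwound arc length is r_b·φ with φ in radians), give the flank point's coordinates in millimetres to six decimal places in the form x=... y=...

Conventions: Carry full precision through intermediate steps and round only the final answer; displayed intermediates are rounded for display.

topology: single-mesh involute geometry — m = 1.607, N = 45
pitch radius r_p = m·N/2 = 1.607·45/2 = 36.157500
base radius r_b = r_p·cos α = 36.157500·cos 21.900° = 33.548239
roll angle φ = 14.174° = 0.24738297 rad
x = r_b·(cos φ + φ·sin φ) = 34.559135
y = r_b·(sin φ − φ·cos φ) = 0.168267

x=34.559135 y=0.168267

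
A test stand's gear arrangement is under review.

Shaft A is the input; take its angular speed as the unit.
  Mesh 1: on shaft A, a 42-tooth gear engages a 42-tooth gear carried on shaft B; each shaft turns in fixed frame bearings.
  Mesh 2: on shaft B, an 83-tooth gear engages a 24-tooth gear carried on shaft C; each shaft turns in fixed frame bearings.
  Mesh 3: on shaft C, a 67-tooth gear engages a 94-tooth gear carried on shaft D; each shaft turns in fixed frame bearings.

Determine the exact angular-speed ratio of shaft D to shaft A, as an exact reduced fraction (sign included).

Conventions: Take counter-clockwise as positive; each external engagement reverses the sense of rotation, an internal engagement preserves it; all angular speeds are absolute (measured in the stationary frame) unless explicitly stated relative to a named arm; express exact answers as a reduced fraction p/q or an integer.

-5561/2256

class = fixed-axis compound train [3 meshes; 3 ratios multiply, 3 sense flips]
mesh 1 [42T→42T]: running ratio 1, sense −
mesh 2 [83T→24T]: running ratio 83/24, sense +
mesh 3 [67T→94T]: running ratio 5561/2256, sense −
ω_out/ω_in = -5561/2256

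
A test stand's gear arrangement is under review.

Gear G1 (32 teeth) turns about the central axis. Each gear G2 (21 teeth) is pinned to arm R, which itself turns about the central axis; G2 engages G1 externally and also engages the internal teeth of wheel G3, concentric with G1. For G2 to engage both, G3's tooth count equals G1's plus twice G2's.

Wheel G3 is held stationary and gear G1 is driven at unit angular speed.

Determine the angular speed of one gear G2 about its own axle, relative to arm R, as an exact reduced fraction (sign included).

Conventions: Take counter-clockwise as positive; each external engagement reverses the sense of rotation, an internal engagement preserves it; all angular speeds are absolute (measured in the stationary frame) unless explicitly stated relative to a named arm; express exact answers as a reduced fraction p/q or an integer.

recognized (axles ride arm R): planetary set, 32/21/74 teeth
ring teeth: 32 + 2·21 = 74
32(ω_sun−ω_arm) = −74(ω_ring−ω_arm),  ω_ring = 0, ω_sun = 1
32(1−ω_arm) = −74(0−ω_arm)  ⇒  106·ω_arm = 32  ⇒  ω_arm = 16/53
sun–planet mesh: 32·(1−16/53) = −21·(ω_p−ω_arm)  ⇒  ω_p−ω_arm = -1184/1113
exact speed ratio = -1184/1113

-1184/1113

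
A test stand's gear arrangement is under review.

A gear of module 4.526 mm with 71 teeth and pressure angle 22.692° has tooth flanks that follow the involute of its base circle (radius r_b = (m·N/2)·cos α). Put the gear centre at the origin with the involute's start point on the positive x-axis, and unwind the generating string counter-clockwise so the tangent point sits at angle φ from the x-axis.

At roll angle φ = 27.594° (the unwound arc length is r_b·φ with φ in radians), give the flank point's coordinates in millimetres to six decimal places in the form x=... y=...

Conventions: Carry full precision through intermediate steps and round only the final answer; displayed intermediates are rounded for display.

topology: single-mesh involute geometry — m = 4.526, N = 71
pitch radius r_p = m·N/2 = 4.526·71/2 = 160.673000
base radius r_b = r_p·cos α = 160.673000·cos 22.692° = 148.235618
roll angle φ = 27.594° = 0.48160615 rad
x = r_b·(cos φ + φ·sin φ) = 164.442755
y = r_b·(sin φ − φ·cos φ) = 5.392629

x=164.442755 y=5.392629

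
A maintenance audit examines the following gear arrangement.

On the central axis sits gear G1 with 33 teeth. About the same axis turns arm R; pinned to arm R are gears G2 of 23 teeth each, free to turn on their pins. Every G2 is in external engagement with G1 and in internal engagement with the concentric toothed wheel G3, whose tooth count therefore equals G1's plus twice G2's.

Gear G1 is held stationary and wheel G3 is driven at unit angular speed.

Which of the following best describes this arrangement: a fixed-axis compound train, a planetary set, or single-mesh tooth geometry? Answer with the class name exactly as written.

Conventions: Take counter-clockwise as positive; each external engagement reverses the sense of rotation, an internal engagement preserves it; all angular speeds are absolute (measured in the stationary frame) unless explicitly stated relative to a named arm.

planetary set

planetary set (33T centre, 23T on arm, 79T internal) — Willis relation
classification: planetary set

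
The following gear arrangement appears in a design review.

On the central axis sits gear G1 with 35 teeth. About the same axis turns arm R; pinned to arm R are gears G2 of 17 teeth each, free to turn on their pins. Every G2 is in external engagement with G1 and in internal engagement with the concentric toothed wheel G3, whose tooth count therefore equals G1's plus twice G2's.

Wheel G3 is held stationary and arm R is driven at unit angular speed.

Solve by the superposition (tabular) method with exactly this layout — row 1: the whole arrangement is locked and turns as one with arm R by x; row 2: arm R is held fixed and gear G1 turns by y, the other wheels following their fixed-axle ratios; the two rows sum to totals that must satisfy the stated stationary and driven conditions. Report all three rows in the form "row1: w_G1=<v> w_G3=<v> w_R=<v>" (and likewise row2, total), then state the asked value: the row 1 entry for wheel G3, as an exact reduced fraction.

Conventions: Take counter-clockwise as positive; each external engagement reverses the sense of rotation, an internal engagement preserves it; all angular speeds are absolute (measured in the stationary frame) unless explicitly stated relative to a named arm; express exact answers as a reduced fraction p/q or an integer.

class = planetary set [G3 = 35+2·17 = 69; Willis about the carrier]
row 1 — lock + rotate with arm: ω_sun = ω_ring = ω_arm = x
row 2 (arm held, sun turns y): ω_ring = −(35/69)·y, ω_arm = 0
boundary: total ω_ring = x − (35/69)·y = 0 and total ω_arm = x = 1  ⇒  y = 69/35, x = 1
row 2 ring = −(35/69)·69/35 = -1
totals (row 1 + row 2): sun 1 + 69/35 = 104/35, ring 1 + (-1) = 0, arm 1 + 0 = 1
asked cell (row1, ring) = 1

row1: w_G1=1 w_G3=1 w_R=1
row2: w_G1=69/35 w_G3=-1 w_R=0
total: w_G1=104/35 w_G3=0 w_R=1
asked value: 1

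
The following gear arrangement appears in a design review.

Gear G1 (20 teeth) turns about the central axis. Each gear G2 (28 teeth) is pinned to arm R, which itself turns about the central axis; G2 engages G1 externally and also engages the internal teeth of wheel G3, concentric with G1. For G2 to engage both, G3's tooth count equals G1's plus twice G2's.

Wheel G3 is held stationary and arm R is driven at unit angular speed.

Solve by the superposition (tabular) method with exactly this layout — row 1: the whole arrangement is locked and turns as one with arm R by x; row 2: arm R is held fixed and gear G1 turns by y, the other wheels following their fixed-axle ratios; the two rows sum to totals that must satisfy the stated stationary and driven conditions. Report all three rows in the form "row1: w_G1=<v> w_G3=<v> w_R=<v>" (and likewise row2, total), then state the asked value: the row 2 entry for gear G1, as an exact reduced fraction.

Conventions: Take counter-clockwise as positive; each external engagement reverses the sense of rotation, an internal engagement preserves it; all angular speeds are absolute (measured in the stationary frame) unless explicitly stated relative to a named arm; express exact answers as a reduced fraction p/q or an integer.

row1: w_G1=1 w_G3=1 w_R=1
row2: w_G1=19/5 w_G3=-1 w_R=0
total: w_G1=24/5 w_G3=0 w_R=1
asked value: 19/5

topology: planetary set — G1 20T / G2 28T / G3 76T, arm = carrier (Willis)
superposition row 1 [locked train]: every member turns x
row 2 — arm fixed, fixed-axis ratios: sun y, ring −(20/76)·y, arm 0
boundary: total ω_ring = x − (20/76)·y = 0 and total ω_arm = x = 1  ⇒  y = 19/5, x = 1
row 2 ring = −(20/76)·19/5 = -1
totals (row 1 + row 2): sun 1 + 19/5 = 24/5, ring 1 + (-1) = 0, arm 1 + 0 = 1
asked cell (row2, sun) = 19/5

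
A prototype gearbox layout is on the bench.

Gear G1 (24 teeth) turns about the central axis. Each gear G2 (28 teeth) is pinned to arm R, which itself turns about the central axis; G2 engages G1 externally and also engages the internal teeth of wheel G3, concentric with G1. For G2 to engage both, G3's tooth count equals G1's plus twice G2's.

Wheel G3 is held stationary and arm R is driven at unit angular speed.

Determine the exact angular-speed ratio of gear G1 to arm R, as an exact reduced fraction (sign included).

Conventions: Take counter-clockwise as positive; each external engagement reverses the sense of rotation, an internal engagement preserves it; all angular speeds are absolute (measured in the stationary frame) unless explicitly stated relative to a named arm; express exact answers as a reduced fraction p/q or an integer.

13/3

topology: planetary set — G1 24T / G2 28T / G3 80T, arm = carrier (Willis)
ring teeth: 24 + 2·28 = 80
24(ω_sun−ω_arm) = −80(ω_ring−ω_arm),  ω_ring = 0, ω_arm = 1
ω_sun = 1 − (80/24)(0−1) = 13/3
ω_out/ω_in = 13/3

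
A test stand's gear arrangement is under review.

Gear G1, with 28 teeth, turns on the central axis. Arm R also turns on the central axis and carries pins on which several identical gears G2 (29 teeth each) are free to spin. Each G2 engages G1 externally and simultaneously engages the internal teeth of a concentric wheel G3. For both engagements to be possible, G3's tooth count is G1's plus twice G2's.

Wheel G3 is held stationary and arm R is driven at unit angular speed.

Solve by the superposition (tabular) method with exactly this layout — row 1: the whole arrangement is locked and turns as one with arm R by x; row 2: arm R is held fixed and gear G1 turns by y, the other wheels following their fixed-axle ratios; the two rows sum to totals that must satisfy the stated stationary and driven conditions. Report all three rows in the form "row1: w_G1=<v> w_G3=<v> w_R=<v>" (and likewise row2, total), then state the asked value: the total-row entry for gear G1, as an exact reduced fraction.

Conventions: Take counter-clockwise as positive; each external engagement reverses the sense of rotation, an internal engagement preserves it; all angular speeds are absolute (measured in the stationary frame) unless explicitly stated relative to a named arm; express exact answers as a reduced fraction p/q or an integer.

class = planetary set [G3 = 28+2·29 = 86; Willis about the carrier]
row 1 — lock + rotate with arm: ω_sun = ω_ring = ω_arm = x
row 2 — arm fixed, fixed-axis ratios: sun y, ring −(28/86)·y, arm 0
boundary: total ω_ring = x − (28/86)·y = 0 and total ω_arm = x = 1  ⇒  y = 43/14, x = 1
row 2 ring = −(28/86)·43/14 = -1
totals (row 1 + row 2): sun 1 + 43/14 = 57/14, ring 1 + (-1) = 0, arm 1 + 0 = 1
asked cell (total, sun) = 57/14

row1: w_G1=1 w_G3=1 w_R=1
row2: w_G1=43/14 w_G3=-1 w_R=0
total: w_G1=57/14 w_G3=0 w_R=1
asked value: 57/14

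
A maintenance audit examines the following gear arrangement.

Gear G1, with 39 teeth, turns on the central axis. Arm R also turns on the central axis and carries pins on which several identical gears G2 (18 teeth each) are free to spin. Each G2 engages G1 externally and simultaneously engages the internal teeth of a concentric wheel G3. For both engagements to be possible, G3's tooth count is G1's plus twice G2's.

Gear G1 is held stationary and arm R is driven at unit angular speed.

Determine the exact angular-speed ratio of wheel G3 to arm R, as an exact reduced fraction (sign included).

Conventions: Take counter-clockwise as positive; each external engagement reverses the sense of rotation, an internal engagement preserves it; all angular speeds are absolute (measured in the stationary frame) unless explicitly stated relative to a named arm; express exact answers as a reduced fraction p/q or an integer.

38/25

topology: planetary set — G1 39T / G2 18T / G3 75T, arm = carrier (Willis)
ring teeth: 39 + 2·18 = 75
39(ω_sun−ω_arm) = −75(ω_ring−ω_arm),  ω_sun = 0, ω_arm = 1
ω_ring = 1 − (39/75)(0−1) = 38/25
ω_out/ω_in = 38/25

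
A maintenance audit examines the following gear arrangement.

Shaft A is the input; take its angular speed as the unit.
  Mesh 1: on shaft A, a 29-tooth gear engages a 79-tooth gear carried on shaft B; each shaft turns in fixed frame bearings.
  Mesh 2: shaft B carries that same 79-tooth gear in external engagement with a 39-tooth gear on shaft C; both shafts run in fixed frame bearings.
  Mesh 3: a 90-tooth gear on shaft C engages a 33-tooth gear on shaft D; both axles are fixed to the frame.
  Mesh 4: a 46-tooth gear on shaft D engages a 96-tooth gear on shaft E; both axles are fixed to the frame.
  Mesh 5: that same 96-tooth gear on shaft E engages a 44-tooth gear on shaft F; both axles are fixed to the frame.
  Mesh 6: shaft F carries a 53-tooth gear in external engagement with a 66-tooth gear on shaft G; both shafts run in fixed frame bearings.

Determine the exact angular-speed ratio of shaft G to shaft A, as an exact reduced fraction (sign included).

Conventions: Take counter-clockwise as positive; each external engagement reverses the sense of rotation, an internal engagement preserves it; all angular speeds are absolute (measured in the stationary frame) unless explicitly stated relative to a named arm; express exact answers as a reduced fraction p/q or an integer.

176755/103818

class = fixed-axis compound train [6 meshes; 6 ratios multiply, 6 sense flips]
mesh 1 [29T→79T]: running ratio 29/79, sense −
mesh 2 [79T→39T]: running ratio 29/39, sense +
mesh 3 [90T→33T]: running ratio 290/143, sense −
mesh 4 [46T→96T]: running ratio 3335/3432, sense +
mesh 5 [96T→44T]: running ratio 3335/1573, sense −
mesh 6 [53T→66T]: running ratio 176755/103818, sense +
ω_out/ω_in = 176755/103818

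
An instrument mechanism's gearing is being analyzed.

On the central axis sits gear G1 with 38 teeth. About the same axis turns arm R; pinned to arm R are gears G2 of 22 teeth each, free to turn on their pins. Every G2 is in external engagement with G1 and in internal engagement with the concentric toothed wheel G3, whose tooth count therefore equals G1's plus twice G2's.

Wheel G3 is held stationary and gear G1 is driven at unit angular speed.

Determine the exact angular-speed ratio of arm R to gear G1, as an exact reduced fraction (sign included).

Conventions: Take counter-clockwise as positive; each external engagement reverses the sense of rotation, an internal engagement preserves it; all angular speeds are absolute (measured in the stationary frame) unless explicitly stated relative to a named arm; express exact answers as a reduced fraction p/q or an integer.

planetary set (38T centre, 22T on arm, 82T internal) — Willis relation
ring teeth: 38 + 2·22 = 82
38(ω_sun−ω_arm) = −82(ω_ring−ω_arm),  ω_ring = 0, ω_sun = 1
38(1−ω_arm) = −82(0−ω_arm)  ⇒  120·ω_arm = 38  ⇒  ω_arm = 19/60
ω_out/ω_in = 19/60

19/60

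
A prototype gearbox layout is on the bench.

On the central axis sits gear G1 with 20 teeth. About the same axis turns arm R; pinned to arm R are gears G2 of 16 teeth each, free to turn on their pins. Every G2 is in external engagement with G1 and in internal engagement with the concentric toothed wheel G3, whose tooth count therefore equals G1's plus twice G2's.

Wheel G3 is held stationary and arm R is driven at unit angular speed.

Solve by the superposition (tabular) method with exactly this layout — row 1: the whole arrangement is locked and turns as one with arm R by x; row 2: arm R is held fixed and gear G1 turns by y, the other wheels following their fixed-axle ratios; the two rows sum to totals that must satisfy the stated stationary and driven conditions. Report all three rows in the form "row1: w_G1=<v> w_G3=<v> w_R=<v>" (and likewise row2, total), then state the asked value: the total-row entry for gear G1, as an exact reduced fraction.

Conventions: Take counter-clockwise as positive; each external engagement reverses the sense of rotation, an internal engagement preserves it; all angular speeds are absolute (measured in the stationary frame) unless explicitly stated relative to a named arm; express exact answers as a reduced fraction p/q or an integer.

planetary set (20T centre, 16T on arm, 52T internal) — Willis relation
row 1 (train locked, turned with arm): all members turn x
row 2: sun turns y, ring = −(20/52)·y, arm 0
boundary: total ω_ring = x − (20/52)·y = 0 and total ω_arm = x = 1  ⇒  y = 13/5, x = 1
row 2 ring = −(20/52)·13/5 = -1
totals (row 1 + row 2): sun 1 + 13/5 = 18/5, ring 1 + (-1) = 0, arm 1 + 0 = 1
asked cell (total, sun) = 18/5

row1: w_G1=1 w_G3=1 w_R=1
row2: w_G1=13/5 w_G3=-1 w_R=0
total: w_G1=18/5 w_G3=0 w_R=1
asked value: 18/5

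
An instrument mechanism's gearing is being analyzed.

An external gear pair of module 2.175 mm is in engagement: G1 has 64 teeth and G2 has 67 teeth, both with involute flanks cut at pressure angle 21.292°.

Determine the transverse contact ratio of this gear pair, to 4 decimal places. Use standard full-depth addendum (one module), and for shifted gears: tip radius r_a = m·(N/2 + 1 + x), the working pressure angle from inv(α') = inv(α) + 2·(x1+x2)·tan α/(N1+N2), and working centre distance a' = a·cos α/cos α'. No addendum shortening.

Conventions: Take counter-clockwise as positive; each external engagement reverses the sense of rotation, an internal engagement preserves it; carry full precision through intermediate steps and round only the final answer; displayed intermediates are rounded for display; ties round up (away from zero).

class = single-mesh tooth geometry [involute pair 64T × 67T, m = 2.175]
base radii: r_b1 = 64.849239, r_b2 = 67.889047
tip radii: r_a1 = 71.775000, r_a2 = 75.037500
no profile shift: α' = α, a' = a
action lengths: √(r_a1²−r_b1²) = 30.760800, √(r_a2²−r_b2²) = 31.964100
base pitch p_b = π·m·cos α = 6.366559
CR = (30.760800 + 31.964100 − 142.462500·sin 21.29200°)/6.366559 = 1.726797
contact ratio ≈ 1.7268

1.7268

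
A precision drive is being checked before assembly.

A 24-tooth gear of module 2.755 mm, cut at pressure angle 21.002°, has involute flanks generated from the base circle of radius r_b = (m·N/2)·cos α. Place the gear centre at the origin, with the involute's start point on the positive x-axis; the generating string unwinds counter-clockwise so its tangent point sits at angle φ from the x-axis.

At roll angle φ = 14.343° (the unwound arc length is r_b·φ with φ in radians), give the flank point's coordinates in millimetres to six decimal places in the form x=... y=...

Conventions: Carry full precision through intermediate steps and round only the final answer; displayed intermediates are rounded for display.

x=31.815718 y=0.160382

single-mesh involute tooth geometry (24T wheel at module 2.755)
pitch radius r_p = m·N/2 = 2.755·24/2 = 33.060000
base radius r_b = r_p·cos α = 33.060000·cos 21.002° = 30.863755
roll angle φ = 14.343° = 0.25033257 rad
x = r_b·(cos φ + φ·sin φ) = 31.815718
y = r_b·(sin φ − φ·cos φ) = 0.160382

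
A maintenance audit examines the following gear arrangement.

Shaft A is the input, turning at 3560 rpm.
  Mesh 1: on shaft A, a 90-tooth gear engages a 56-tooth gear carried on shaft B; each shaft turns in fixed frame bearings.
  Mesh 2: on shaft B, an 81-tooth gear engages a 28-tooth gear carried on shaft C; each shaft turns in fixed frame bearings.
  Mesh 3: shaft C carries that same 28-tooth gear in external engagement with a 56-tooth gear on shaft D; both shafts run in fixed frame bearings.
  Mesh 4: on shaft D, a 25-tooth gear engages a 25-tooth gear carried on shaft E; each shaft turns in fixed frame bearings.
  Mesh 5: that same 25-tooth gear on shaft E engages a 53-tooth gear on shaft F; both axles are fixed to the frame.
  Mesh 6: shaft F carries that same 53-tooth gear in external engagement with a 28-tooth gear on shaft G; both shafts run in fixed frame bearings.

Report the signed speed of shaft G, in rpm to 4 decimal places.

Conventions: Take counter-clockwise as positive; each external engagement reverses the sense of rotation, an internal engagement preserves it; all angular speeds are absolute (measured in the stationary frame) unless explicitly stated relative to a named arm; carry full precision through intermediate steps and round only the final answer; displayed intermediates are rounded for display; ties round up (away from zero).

class = fixed-axis compound train [6 meshes; 6 ratios multiply, 6 sense flips]
mesh 1 [90T→56T]: ω = 3560.0000×90/56 = 5721.4286 rpm, sense flips to −
mesh 2 [81T→28T]: ω = 5721.4286×81/28 = 16551.2755 rpm, sense flips to +
mesh 3 [28T→56T]: ω = 16551.2755×28/56 = 8275.6378 rpm, sense flips to −
mesh 4 [25T→25T]: ω = 8275.6378×25/25 = 8275.6378 rpm, sense flips to +
mesh 5 [25T→53T]: ω = 8275.6378×25/53 = 3903.6027 rpm, sense flips to −
mesh 6 [53T→28T]: ω = 3903.6027×53/28 = 7388.9623 rpm, sense flips to +
signed output speed = +7388.9623 rpm

+7388.9623 rpm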